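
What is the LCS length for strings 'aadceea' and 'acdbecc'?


DP table for LCS of 'aadceea' and 'acdbecc':
       a  c  d  b  e  c  c
    0  0  0  0  0  0  0  0
  a 0  1  1  1  1  1  1  1
  a 0  1  1  1  1  1  1  1
  d 0  1  1  2  2  2  2  2
  c 0  1  2  2  2  2  3  3
  e 0  1  2  2  2  3  3  3
  e 0  1  2  2  2  3  3  3
  a 0  1  2  2  2  3  3  3
LCS: 'adc'
LCS length = 3

3


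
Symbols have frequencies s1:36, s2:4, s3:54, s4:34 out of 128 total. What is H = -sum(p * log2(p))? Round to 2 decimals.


Computing entropy H = -sum(p_i * log2(p_i)):
  s1: p = 36/128 = 0.2812, -p*log2(p) = 0.5147
  s2: p = 4/128 = 0.0312, -p*log2(p) = 0.1562
  s3: p = 54/128 = 0.4219, -p*log2(p) = 0.5253
  s4: p = 34/128 = 0.2656, -p*log2(p) = 0.5080
H = sum of terms = 1.7042
Rounded to 2 decimals: 1.70

1.70


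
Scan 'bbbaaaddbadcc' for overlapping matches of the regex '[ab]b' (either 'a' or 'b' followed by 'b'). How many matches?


Pattern: [ab]b means either 'a' or 'b' followed by 'b'.
Scanning 'bbbaaaddbadcc' position-by-position:
  Pos 0: window 'bb' -> MATCH
  Pos 1: window 'bb' -> MATCH
  Pos 2: window 'ba' -> no
  Pos 3: window 'aa' -> no
  Pos 4: window 'aa' -> no
  Pos 5: window 'ad' -> no
  Pos 6: window 'dd' -> no
  Pos 7: window 'db' -> no
  Pos 8: window 'ba' -> no
  Pos 9: window 'ad' -> no
  Pos 10: window 'dc' -> no
  Pos 11: window 'cc' -> no
  Pos 12: window 'c' -> no
Total matches: 2

2


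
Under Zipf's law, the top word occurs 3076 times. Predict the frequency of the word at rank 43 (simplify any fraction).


Zipf's law: freq(rank) = f1 / rank
f1 = 3076, rank = 43
freq = 3076 / 43
GCD(3076, 43) = 1
Simplified: 3076/43

3076/43


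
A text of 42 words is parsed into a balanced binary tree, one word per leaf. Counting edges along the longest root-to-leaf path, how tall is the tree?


In a balanced binary tree with n leaves the deepest leaf is ceil(log2(n)) edges below the root.
log2(42) = 5.3923
ceil(5.3923) = 6
height (edges) = 6

6


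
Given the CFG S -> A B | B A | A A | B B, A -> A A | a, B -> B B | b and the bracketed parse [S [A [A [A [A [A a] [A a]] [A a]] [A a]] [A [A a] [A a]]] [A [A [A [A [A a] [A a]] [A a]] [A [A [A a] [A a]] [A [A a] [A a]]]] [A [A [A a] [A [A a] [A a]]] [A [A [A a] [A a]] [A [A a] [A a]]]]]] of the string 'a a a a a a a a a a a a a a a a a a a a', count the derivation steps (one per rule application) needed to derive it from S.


Every bracketed nonterminal node [X ...] in the tree is produced by exactly one rule application.
Reading the tree off as a leftmost derivation:
  Step 1: S  =>  A A   (applied S -> A A)
  Step 2: A A  =>  A A A   (applied A -> A A)
  Step 3: A A A  =>  A A A A   (applied A -> A A)
  Step 4: A A A A  =>  A A A A A   (applied A -> A A)
  Step 5: A A A A A  =>  A A A A A A   (applied A -> A A)
  Step 6: A A A A A A  =>  a A A A A A   (applied A -> a)
  Step 7: a A A A A A  =>  a a A A A A   (applied A -> a)
  Step 8: a a A A A A  =>  a a a A A A   (applied A -> a)
  Step 9: a a a A A A  =>  a a a a A A   (applied A -> a)
  Step 10: a a a a A A  =>  a a a a A A A   (applied A -> A A)
  Step 11: a a a a A A A  =>  a a a a a A A   (applied A -> a)
  Step 12: a a a a a A A  =>  a a a a a a A   (applied A -> a)
  Step 13: a a a a a a A  =>  a a a a a a A A   (applied A -> A A)
  Step 14: a a a a a a A A  =>  a a a a a a A A A   (applied A -> A A)
  Step 15: a a a a a a A A A  =>  a a a a a a A A A A   (applied A -> A A)
  Step 16: a a a a a a A A A A  =>  a a a a a a A A A A A   (applied A -> A A)
  Step 17: a a a a a a A A A A A  =>  a a a a a a a A A A A   (applied A -> a)
  Step 18: a a a a a a a A A A A  =>  a a a a a a a a A A A   (applied A -> a)
  Step 19: a a a a a a a a A A A  =>  a a a a a a a a a A A   (applied A -> a)
  Step 20: a a a a a a a a a A A  =>  a a a a a a a a a A A A   (applied A -> A A)
  Step 21: a a a a a a a a a A A A  =>  a a a a a a a a a A A A A   (applied A -> A A)
  Step 22: a a a a a a a a a A A A A  =>  a a a a a a a a a a A A A   (applied A -> a)
  Step 23: a a a a a a a a a a A A A  =>  a a a a a a a a a a a A A   (applied A -> a)
  Step 24: a a a a a a a a a a a A A  =>  a a a a a a a a a a a A A A   (applied A -> A A)
  Step 25: a a a a a a a a a a a A A A  =>  a a a a a a a a a a a a A A   (applied A -> a)
  Step 26: a a a a a a a a a a a a A A  =>  a a a a a a a a a a a a a A   (applied A -> a)
  Step 27: a a a a a a a a a a a a a A  =>  a a a a a a a a a a a a a A A   (applied A -> A A)
  Step 28: a a a a a a a a a a a a a A A  =>  a a a a a a a a a a a a a A A A   (applied A -> A A)
  Step 29: a a a a a a a a a a a a a A A A  =>  a a a a a a a a a a a a a a A A   (applied A -> a)
  Step 30: a a a a a a a a a a a a a a A A  =>  a a a a a a a a a a a a a a A A A   (applied A -> A A)
  Step 31: a a a a a a a a a a a a a a A A A  =>  a a a a a a a a a a a a a a a A A   (applied A -> a)
  Step 32: a a a a a a a a a a a a a a a A A  =>  a a a a a a a a a a a a a a a a A   (applied A -> a)
  Step 33: a a a a a a a a a a a a a a a a A  =>  a a a a a a a a a a a a a a a a A A   (applied A -> A A)
  Step 34: a a a a a a a a a a a a a a a a A A  =>  a a a a a a a a a a a a a a a a A A A   (applied A -> A A)
  Step 35: a a a a a a a a a a a a a a a a A A A  =>  a a a a a a a a a a a a a a a a a A A   (applied A -> a)
  Step 36: a a a a a a a a a a a a a a a a a A A  =>  a a a a a a a a a a a a a a a a a a A   (applied A -> a)
  Step 37: a a a a a a a a a a a a a a a a a a A  =>  a a a a a a a a a a a a a a a a a a A A   (applied A -> A A)
  Step 38: a a a a a a a a a a a a a a a a a a A A  =>  a a a a a a a a a a a a a a a a a a a A   (applied A -> a)
  Step 39: a a a a a a a a a a a a a a a a a a a A  =>  a a a a a a a a a a a a a a a a a a a a   (applied A -> a)
Final yield: a a a a a a a a a a a a a a a a a a a a
Total rewrite steps: 39

39


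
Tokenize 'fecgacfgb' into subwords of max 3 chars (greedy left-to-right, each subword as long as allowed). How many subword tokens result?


'fecgacfgb' has 9 characters.
Chunking with max size 3:
  Chunk 1: 'fec' (positions 0-2)
  Chunk 2: 'gac' (positions 3-5)
  Chunk 3: 'fgb' (positions 6-8)
Total chunks: ceil(9 / 3) = 3

3


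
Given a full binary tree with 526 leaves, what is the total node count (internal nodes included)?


Leaf nodes (terminals): 526
Internal nodes = n - 1 = 526 - 1 = 525
Total = leaves + internal = 526 + 525 = 1051

1051


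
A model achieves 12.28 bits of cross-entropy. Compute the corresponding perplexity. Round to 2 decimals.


Perplexity formula: PP = 2^H
H = 12.28
PP = 2^12.28
Decompose: 2^12.28 = 2^12 * 2^0.28
2^12 = 4096, 2^0.28 ~ 1.2141949
PP ~ 4096 * 1.2141949 = 4973.3423104
Rounded to 2 decimals: 4973.34

4973.34


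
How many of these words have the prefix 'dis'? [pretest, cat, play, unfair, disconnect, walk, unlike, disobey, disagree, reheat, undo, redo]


Checking each word for prefix 'dis':
  'pretest' -> no (count: 0)
  'cat' -> no (count: 0)
  'play' -> no (count: 0)
  'unfair' -> no (count: 0)
  'disconnect' -> YES, starts with 'dis' (count: 1)
  'walk' -> no (count: 1)
  'unlike' -> no (count: 1)
  'disobey' -> YES, starts with 'dis' (count: 2)
  'disagree' -> YES, starts with 'dis' (count: 3)
  'reheat' -> no (count: 3)
  'undo' -> no (count: 3)
  'redo' -> no (count: 3)
Total with prefix 'dis': 3

3


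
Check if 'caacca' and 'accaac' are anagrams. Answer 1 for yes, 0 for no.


Sort characters of 'caacca': 'aaaccc'
Sort characters of 'accaac': 'aaaccc'
Sorted forms match -> they ARE anagrams
Result: 1

1


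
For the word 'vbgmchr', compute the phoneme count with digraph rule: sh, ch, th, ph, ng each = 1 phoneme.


Parsing 'vbgmchr' greedily, digraphs first:
  'v' -> consonant phoneme (phonemes so far: 1)
  'b' -> consonant phoneme (phonemes so far: 2)
  'g' -> consonant phoneme (phonemes so far: 3)
  'm' -> consonant phoneme (phonemes so far: 4)
  'ch' -> digraph (1 consonant phoneme) (phonemes so far: 5)
  'r' -> consonant phoneme (phonemes so far: 6)
Total phonemes: 6

6


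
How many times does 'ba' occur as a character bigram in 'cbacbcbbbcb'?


Scanning 'cbacbcbbbcb' for bigram 'ba':
  Position 0: 'cb' -> no
  Position 1: 'ba' -> MATCH
  Position 2: 'ac' -> no
  Position 3: 'cb' -> no
  Position 4: 'bc' -> no
  Position 5: 'cb' -> no
  Position 6: 'bb' -> no
  Position 7: 'bb' -> no
  Position 8: 'bc' -> no
  Position 9: 'cb' -> no
Total matches: 1

1


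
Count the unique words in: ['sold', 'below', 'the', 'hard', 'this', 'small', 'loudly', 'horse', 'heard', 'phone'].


Listing all tokens and tracking unique types:
  Token 1: 'sold' -> NEW (unique so far: 1)
  Token 2: 'below' -> NEW (unique so far: 2)
  Token 3: 'the' -> NEW (unique so far: 3)
  Token 4: 'hard' -> NEW (unique so far: 4)
  Token 5: 'this' -> NEW (unique so far: 5)
  Token 6: 'small' -> NEW (unique so far: 6)
  Token 7: 'loudly' -> NEW (unique so far: 7)
  Token 8: 'horse' -> NEW (unique so far: 8)
  Token 9: 'heard' -> NEW (unique so far: 9)
  Token 10: 'phone' -> NEW (unique so far: 10)
Unique types: ('below', 'hard', 'heard', 'horse', 'loudly', 'phone', 'small', 'sold', 'the', 'this')
Vocabulary size: 10

10


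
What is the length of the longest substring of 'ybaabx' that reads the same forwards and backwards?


Scanning 'ybaabx' for palindromic substrings.
Substring at positions 1-4: 'baab'.
Check: reverse('baab') = 'baab' -> palindrome confirmed.
Neighbouring characters ('y' / 'x') break symmetry, so it cannot extend further.
No longer palindromic substring exists; longest length = 4

4


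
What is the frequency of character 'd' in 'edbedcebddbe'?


Scanning 'edbedcebddbe' for 'd':
  Position 1: 'd' -> MATCH (count: 1)
  Position 4: 'd' -> MATCH (count: 2)
  Position 8: 'd' -> MATCH (count: 3)
  Position 9: 'd' -> MATCH (count: 4)
Total occurrences of 'd': 4

4


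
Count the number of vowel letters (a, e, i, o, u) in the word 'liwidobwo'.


Scanning each character of 'liwidobwo':
  Position 1: 'l' -> consonant (running count: 0)
  Position 2: 'i' -> vowel (running count: 1)
  Position 3: 'w' -> consonant (running count: 1)
  Position 4: 'i' -> vowel (running count: 2)
  Position 5: 'd' -> consonant (running count: 2)
  Position 6: 'o' -> vowel (running count: 3)
  Position 7: 'b' -> consonant (running count: 3)
  Position 8: 'w' -> consonant (running count: 3)
  Position 9: 'o' -> vowel (running count: 4)
Total vowels: 4

4


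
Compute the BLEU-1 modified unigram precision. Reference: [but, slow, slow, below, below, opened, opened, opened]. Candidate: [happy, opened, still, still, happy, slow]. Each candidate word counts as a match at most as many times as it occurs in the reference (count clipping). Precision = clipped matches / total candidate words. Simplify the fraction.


Reference word counts: {'below': 2, 'but': 1, 'opened': 3, 'slow': 2}
Checking each candidate word (with clipping):
  'happy' -> not in reference -> no match (matches: 0)
  'opened' -> in reference (ref count 3, used 1/3) -> match (matches: 1)
  'still' -> not in reference -> no match (matches: 1)
  'still' -> not in reference -> no match (matches: 1)
  'happy' -> not in reference -> no match (matches: 1)
  'slow' -> in reference (ref count 2, used 1/2) -> match (matches: 2)
Clipped matches: 2, Candidate length: 6
Precision = 2/6 = 1/3

1/3


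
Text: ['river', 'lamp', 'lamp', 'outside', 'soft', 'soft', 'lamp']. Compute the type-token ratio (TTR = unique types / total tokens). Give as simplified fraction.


Tokens: 7
Unique types: ('lamp', 'outside', 'river', 'soft') = 4
TTR = 4/7
Already in lowest terms.

4/7


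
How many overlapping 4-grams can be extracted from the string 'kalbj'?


String 'kalbj' has length L = 5.
Number of overlapping n-grams = L - n + 1
Substituting: 5 - 4 + 1 = 2

2


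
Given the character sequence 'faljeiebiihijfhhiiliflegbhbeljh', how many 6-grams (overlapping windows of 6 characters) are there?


String 'faljeiebiihijfhhiiliflegbhbeljh' has length L = 31.
Number of overlapping n-grams = L - n + 1
Substituting: 31 - 6 + 1 = 26

26


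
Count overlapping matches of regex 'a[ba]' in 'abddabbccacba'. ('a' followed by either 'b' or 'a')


Pattern: a[ba] means 'a' followed by either 'b' or 'a'.
Scanning 'abddabbccacba' position-by-position:
  Pos 0: window 'ab' -> MATCH
  Pos 1: window 'bd' -> no
  Pos 2: window 'dd' -> no
  Pos 3: window 'da' -> no
  Pos 4: window 'ab' -> MATCH
  Pos 5: window 'bb' -> no
  Pos 6: window 'bc' -> no
  Pos 7: window 'cc' -> no
  Pos 8: window 'ca' -> no
  Pos 9: window 'ac' -> no
  Pos 10: window 'cb' -> no
  Pos 11: window 'ba' -> no
  Pos 12: window 'a' -> no
Total matches: 2

2


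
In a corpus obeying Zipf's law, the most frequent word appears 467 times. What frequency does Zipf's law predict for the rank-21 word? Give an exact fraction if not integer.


Zipf's law: freq(rank) = f1 / rank
f1 = 467, rank = 21
freq = 467 / 21
GCD(467, 21) = 1
Simplified: 467/21

467/21


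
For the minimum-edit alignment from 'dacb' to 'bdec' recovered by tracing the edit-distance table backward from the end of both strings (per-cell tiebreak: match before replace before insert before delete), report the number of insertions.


Edit distance = 3. Backtracking from cell (4, 4) with preference match > replace > insert > delete,
then listing the resulting alignment 'dacb' -> 'bdec' left to right:
  Step 1: insert 'b' [insertion #1]
  Step 2: keep 'd'
  Step 3: replace a->e
  Step 4: keep 'c'
  Step 5: delete 'b'
Total insertions: 1

1


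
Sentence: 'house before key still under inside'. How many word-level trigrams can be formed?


Word trigrams from [6] words:
  Trigram 1: (house before key)
  Trigram 2: (before key still)
  Trigram 3: (key still under)
  Trigram 4: (still under inside)
Total word trigrams: 6 - 2 = 4

4


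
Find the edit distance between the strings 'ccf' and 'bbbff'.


Building DP table for s1='ccf' (len 3) and s2='bbbff' (len 5):
       b  b  b  f  f
    0  1  2  3  4  5
  c 1  1  2  3  4  5
  c 2  2  2  3  4  5
  f 3  3  3  3  3  4
Edit distance = dp[3][5] = 4

4


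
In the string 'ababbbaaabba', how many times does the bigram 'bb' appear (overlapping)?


Scanning 'ababbbaaabba' for bigram 'bb':
  Position 0: 'ab' -> no
  Position 1: 'ba' -> no
  Position 2: 'ab' -> no
  Position 3: 'bb' -> MATCH
  Position 4: 'bb' -> MATCH
  Position 5: 'ba' -> no
  Position 6: 'aa' -> no
  Position 7: 'aa' -> no
  Position 8: 'ab' -> no
  Position 9: 'bb' -> MATCH
  Position 10: 'ba' -> no
Total matches: 3

3


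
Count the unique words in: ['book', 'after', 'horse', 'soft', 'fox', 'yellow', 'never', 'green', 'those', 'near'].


Listing all tokens and tracking unique types:
  Token 1: 'book' -> NEW (unique so far: 1)
  Token 2: 'after' -> NEW (unique so far: 2)
  Token 3: 'horse' -> NEW (unique so far: 3)
  Token 4: 'soft' -> NEW (unique so far: 4)
  Token 5: 'fox' -> NEW (unique so far: 5)
  Token 6: 'yellow' -> NEW (unique so far: 6)
  Token 7: 'never' -> NEW (unique so far: 7)
  Token 8: 'green' -> NEW (unique so far: 8)
  Token 9: 'those' -> NEW (unique so far: 9)
  Token 10: 'near' -> NEW (unique so far: 10)
Unique types: ('after', 'book', 'fox', 'green', 'horse', 'near', 'never', 'soft', 'those', 'yellow')
Vocabulary size: 10

10


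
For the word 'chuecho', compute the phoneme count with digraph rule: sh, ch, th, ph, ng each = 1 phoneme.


Parsing 'chuecho' greedily, digraphs first:
  'ch' -> digraph (1 consonant phoneme) (phonemes so far: 1)
  'u' -> vowel phoneme (phonemes so far: 2)
  'e' -> vowel phoneme (phonemes so far: 3)
  'ch' -> digraph (1 consonant phoneme) (phonemes so far: 4)
  'o' -> vowel phoneme (phonemes so far: 5)
Total phonemes: 5

5


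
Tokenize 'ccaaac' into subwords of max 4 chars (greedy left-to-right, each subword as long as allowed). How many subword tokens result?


'ccaaac' has 6 characters.
Chunking with max size 4:
  Chunk 1: 'ccaa' (positions 0-3)
  Chunk 2: 'ac' (positions 4-5)
Total chunks: ceil(6 / 4) = 2

2


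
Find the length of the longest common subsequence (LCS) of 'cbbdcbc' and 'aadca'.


DP table for LCS of 'cbbdcbc' and 'aadca':
       a  a  d  c  a
    0  0  0  0  0  0
  c 0  0  0  0  1  1
  b 0  0  0  0  1  1
  b 0  0  0  0  1  1
  d 0  0  0  1  1  1
  c 0  0  0  1  2  2
  b 0  0  0  1  2  2
  c 0  0  0  1  2  2
LCS: 'dc'
LCS length = 2

2


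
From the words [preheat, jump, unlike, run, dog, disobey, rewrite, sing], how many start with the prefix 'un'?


Checking each word for prefix 'un':
  'preheat' -> no (count: 0)
  'jump' -> no (count: 0)
  'unlike' -> YES, starts with 'un' (count: 1)
  'run' -> no (count: 1)
  'dog' -> no (count: 1)
  'disobey' -> no (count: 1)
  'rewrite' -> no (count: 1)
  'sing' -> no (count: 1)
Total with prefix 'un': 1

1


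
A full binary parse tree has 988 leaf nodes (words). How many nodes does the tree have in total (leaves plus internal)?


Leaf nodes (terminals): 988
Internal nodes = n - 1 = 988 - 1 = 987
Total = leaves + internal = 988 + 987 = 1975

1975


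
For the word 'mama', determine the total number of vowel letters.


Scanning each character of 'mama':
  Position 1: 'm' -> consonant (running count: 0)
  Position 2: 'a' -> vowel (running count: 1)
  Position 3: 'm' -> consonant (running count: 1)
  Position 4: 'a' -> vowel (running count: 2)
Total vowels: 2

2


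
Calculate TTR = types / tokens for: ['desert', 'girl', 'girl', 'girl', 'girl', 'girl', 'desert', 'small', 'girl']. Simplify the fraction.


Tokens: 9
Unique types: ('desert', 'girl', 'small') = 3
TTR = 3/9
Simplify: divide both by 3 -> 1/3
TTR = 1/3

1/3


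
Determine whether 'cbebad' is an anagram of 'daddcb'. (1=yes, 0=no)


Sort characters of 'cbebad': 'abbcde'
Sort characters of 'daddcb': 'abcddd'
Sorted forms differ -> they are NOT anagrams
Result: 0

0


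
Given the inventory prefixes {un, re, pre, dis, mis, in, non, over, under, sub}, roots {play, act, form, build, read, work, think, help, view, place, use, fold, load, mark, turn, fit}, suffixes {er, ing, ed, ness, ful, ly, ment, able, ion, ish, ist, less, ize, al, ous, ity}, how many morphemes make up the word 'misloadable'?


Segmenting 'misloadable' against the inventory:
  'mis' -> prefix (morpheme 1)
  'load' -> root (morpheme 2)
  'able' -> suffix (morpheme 3)
Total morphemes: 3

3


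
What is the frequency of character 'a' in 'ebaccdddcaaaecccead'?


Scanning 'ebaccdddcaaaecccead' for 'a':
  Position 2: 'a' -> MATCH (count: 1)
  Position 9: 'a' -> MATCH (count: 2)
  Position 10: 'a' -> MATCH (count: 3)
  Position 11: 'a' -> MATCH (count: 4)
  Position 17: 'a' -> MATCH (count: 5)
Total occurrences of 'a': 5

5


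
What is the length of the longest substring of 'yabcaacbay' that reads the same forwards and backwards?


Scanning 'yabcaacbay' for palindromic substrings.
Substring at positions 0-9: 'yabcaacbay'.
Check: reverse('yabcaacbay') = 'yabcaacbay' -> palindrome confirmed.
No longer palindromic substring exists; longest length = 10

10


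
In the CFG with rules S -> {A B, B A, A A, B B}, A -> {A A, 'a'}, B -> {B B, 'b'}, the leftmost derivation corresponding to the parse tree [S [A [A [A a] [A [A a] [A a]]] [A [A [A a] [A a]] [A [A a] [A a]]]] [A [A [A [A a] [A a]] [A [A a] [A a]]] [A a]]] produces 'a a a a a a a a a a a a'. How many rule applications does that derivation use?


Every bracketed nonterminal node [X ...] in the tree is produced by exactly one rule application.
Reading the tree off as a leftmost derivation:
  Step 1: S  =>  A A   (applied S -> A A)
  Step 2: A A  =>  A A A   (applied A -> A A)
  Step 3: A A A  =>  A A A A   (applied A -> A A)
  Step 4: A A A A  =>  a A A A   (applied A -> a)
  Step 5: a A A A  =>  a A A A A   (applied A -> A A)
  Step 6: a A A A A  =>  a a A A A   (applied A -> a)
  Step 7: a a A A A  =>  a a a A A   (applied A -> a)
  Step 8: a a a A A  =>  a a a A A A   (applied A -> A A)
  Step 9: a a a A A A  =>  a a a A A A A   (applied A -> A A)
  Step 10: a a a A A A A  =>  a a a a A A A   (applied A -> a)
  Step 11: a a a a A A A  =>  a a a a a A A   (applied A -> a)
  Step 12: a a a a a A A  =>  a a a a a A A A   (applied A -> A A)
  Step 13: a a a a a A A A  =>  a a a a a a A A   (applied A -> a)
  Step 14: a a a a a a A A  =>  a a a a a a a A   (applied A -> a)
  Step 15: a a a a a a a A  =>  a a a a a a a A A   (applied A -> A A)
  Step 16: a a a a a a a A A  =>  a a a a a a a A A A   (applied A -> A A)
  Step 17: a a a a a a a A A A  =>  a a a a a a a A A A A   (applied A -> A A)
  Step 18: a a a a a a a A A A A  =>  a a a a a a a a A A A   (applied A -> a)
  Step 19: a a a a a a a a A A A  =>  a a a a a a a a a A A   (applied A -> a)
  Step 20: a a a a a a a a a A A  =>  a a a a a a a a a A A A   (applied A -> A A)
  Step 21: a a a a a a a a a A A A  =>  a a a a a a a a a a A A   (applied A -> a)
  Step 22: a a a a a a a a a a A A  =>  a a a a a a a a a a a A   (applied A -> a)
  Step 23: a a a a a a a a a a a A  =>  a a a a a a a a a a a a   (applied A -> a)
Final yield: a a a a a a a a a a a a
Total rewrite steps: 23

23


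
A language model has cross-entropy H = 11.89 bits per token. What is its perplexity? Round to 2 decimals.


Perplexity formula: PP = 2^H
H = 11.89
PP = 2^11.89
Decompose: 2^11.89 = 2^11 * 2^0.89
2^11 = 2048, 2^0.89 ~ 1.8531761
PP ~ 2048 * 1.8531761 = 3795.3046528
Rounded to 2 decimals: 3795.30

3795.30


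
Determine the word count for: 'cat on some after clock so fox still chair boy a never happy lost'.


Counting words by splitting on spaces:
  Word 1: 'cat'
  Word 2: 'on'
  Word 3: 'some'
  Word 4: 'after'
  Word 5: 'clock'
  Word 6: 'so'
  Word 7: 'fox'
  Word 8: 'still'
  Word 9: 'chair'
  Word 10: 'boy'
  Word 11: 'a'
  Word 12: 'never'
  Word 13: 'happy'
  Word 14: 'lost'
Total words: 14

14


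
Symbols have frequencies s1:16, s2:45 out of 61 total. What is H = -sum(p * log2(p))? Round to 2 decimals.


Computing entropy H = -sum(p_i * log2(p_i)):
  s1: p = 16/61 = 0.2623, -p*log2(p) = 0.5064
  s2: p = 45/61 = 0.7377, -p*log2(p) = 0.3238
H = sum of terms = 0.8302
Rounded to 2 decimals: 0.83

0.83


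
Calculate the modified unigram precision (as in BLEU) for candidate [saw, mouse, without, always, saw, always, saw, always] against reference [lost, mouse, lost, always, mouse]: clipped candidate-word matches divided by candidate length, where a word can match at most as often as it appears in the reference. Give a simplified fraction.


Reference word counts: {'always': 1, 'lost': 2, 'mouse': 2}
Checking each candidate word (with clipping):
  'saw' -> not in reference -> no match (matches: 0)
  'mouse' -> in reference (ref count 2, used 1/2) -> match (matches: 1)
  'without' -> not in reference -> no match (matches: 1)
  'always' -> in reference (ref count 1, used 1/1) -> match (matches: 2)
  'saw' -> not in reference -> no match (matches: 2)
  'always' -> ref count 1 already used up (1/1) -> clipped, no match (matches: 2)
  'saw' -> not in reference -> no match (matches: 2)
  'always' -> ref count 1 already used up (1/1) -> clipped, no match (matches: 2)
Clipped matches: 2, Candidate length: 8
Precision = 2/8 = 1/4

1/4


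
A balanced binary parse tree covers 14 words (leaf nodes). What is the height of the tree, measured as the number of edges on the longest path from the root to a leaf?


In a balanced binary tree with n leaves the deepest leaf is ceil(log2(n)) edges below the root.
log2(14) = 3.8074
ceil(3.8074) = 4
height (edges) = 4

4


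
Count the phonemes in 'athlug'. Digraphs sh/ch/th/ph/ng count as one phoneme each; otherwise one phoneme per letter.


Parsing 'athlug' greedily, digraphs first:
  'a' -> vowel phoneme (phonemes so far: 1)
  'th' -> digraph (1 consonant phoneme) (phonemes so far: 2)
  'l' -> consonant phoneme (phonemes so far: 3)
  'u' -> vowel phoneme (phonemes so far: 4)
  'g' -> consonant phoneme (phonemes so far: 5)
Total phonemes: 5

5


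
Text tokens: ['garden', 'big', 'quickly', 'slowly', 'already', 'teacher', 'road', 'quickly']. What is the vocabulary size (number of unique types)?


Listing all tokens and tracking unique types:
  Token 1: 'garden' -> NEW (unique so far: 1)
  Token 2: 'big' -> NEW (unique so far: 2)
  Token 3: 'quickly' -> NEW (unique so far: 3)
  Token 4: 'slowly' -> NEW (unique so far: 4)
  Token 5: 'already' -> NEW (unique so far: 5)
  Token 6: 'teacher' -> NEW (unique so far: 6)
  Token 7: 'road' -> NEW (unique so far: 7)
  Token 8: 'quickly' -> duplicate (unique so far: 7)
Unique types: ('already', 'big', 'garden', 'quickly', 'road', 'slowly', 'teacher')
Vocabulary size: 7

7


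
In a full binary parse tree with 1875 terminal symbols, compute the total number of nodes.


Leaf nodes (terminals): 1875
Internal nodes = n - 1 = 1875 - 1 = 1874
Total = leaves + internal = 1875 + 1874 = 3749

3749


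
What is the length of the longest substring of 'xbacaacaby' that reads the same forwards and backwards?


Scanning 'xbacaacaby' for palindromic substrings.
Substring at positions 1-8: 'bacaacab'.
Check: reverse('bacaacab') = 'bacaacab' -> palindrome confirmed.
Neighbouring characters ('x' / 'y') break symmetry, so it cannot extend further.
No longer palindromic substring exists; longest length = 8

8


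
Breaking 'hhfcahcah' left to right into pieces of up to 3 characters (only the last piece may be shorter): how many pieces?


'hhfcahcah' has 9 characters.
Chunking with max size 3:
  Chunk 1: 'hhf' (positions 0-2)
  Chunk 2: 'cah' (positions 3-5)
  Chunk 3: 'cah' (positions 6-8)
Total chunks: ceil(9 / 3) = 3

3


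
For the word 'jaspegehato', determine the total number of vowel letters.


Scanning each character of 'jaspegehato':
  Position 1: 'j' -> consonant (running count: 0)
  Position 2: 'a' -> vowel (running count: 1)
  Position 3: 's' -> consonant (running count: 1)
  Position 4: 'p' -> consonant (running count: 1)
  Position 5: 'e' -> vowel (running count: 2)
  Position 6: 'g' -> consonant (running count: 2)
  Position 7: 'e' -> vowel (running count: 3)
  Position 8: 'h' -> consonant (running count: 3)
  Position 9: 'a' -> vowel (running count: 4)
  Position 10: 't' -> consonant (running count: 4)
  Position 11: 'o' -> vowel (running count: 5)
Total vowels: 5

5


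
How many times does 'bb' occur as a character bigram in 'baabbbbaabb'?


Scanning 'baabbbbaabb' for bigram 'bb':
  Position 0: 'ba' -> no
  Position 1: 'aa' -> no
  Position 2: 'ab' -> no
  Position 3: 'bb' -> MATCH
  Position 4: 'bb' -> MATCH
  Position 5: 'bb' -> MATCH
  Position 6: 'ba' -> no
  Position 7: 'aa' -> no
  Position 8: 'ab' -> no
  Position 9: 'bb' -> MATCH
Total matches: 4

4


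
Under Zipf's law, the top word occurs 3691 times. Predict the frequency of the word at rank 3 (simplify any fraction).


Zipf's law: freq(rank) = f1 / rank
f1 = 3691, rank = 3
freq = 3691 / 3
GCD(3691, 3) = 1
Simplified: 3691/3

3691/3


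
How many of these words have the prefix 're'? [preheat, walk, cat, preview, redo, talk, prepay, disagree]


Checking each word for prefix 're':
  'preheat' -> no (count: 0)
  'walk' -> no (count: 0)
  'cat' -> no (count: 0)
  'preview' -> no (count: 0)
  'redo' -> YES, starts with 're' (count: 1)
  'talk' -> no (count: 1)
  'prepay' -> no (count: 1)
  'disagree' -> no (count: 1)
Total with prefix 're': 1

1


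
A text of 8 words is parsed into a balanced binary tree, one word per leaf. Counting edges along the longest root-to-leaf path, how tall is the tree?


In a balanced binary tree with n leaves the deepest leaf is ceil(log2(n)) edges below the root.
log2(8) = 3.0000
ceil(3.0000) = 3
height (edges) = 3

3


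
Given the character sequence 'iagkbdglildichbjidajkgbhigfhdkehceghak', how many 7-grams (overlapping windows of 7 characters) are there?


String 'iagkbdglildichbjidajkgbhigfhdkehceghak' has length L = 38.
Number of overlapping n-grams = L - n + 1
Substituting: 38 - 7 + 1 = 32

32


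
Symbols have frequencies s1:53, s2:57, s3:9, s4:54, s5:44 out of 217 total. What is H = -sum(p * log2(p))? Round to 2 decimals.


Computing entropy H = -sum(p_i * log2(p_i)):
  s1: p = 53/217 = 0.2442, -p*log2(p) = 0.4967
  s2: p = 57/217 = 0.2627, -p*log2(p) = 0.5066
  s3: p = 9/217 = 0.0415, -p*log2(p) = 0.1904
  s4: p = 54/217 = 0.2488, -p*log2(p) = 0.4994
  s5: p = 44/217 = 0.2028, -p*log2(p) = 0.4668
H = sum of terms = 2.1599
Rounded to 2 decimals: 2.16

2.16


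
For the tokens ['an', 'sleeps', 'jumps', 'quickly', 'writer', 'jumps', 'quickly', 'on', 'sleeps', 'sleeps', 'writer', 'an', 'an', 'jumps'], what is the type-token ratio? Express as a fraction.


Tokens: 14
Unique types: ('an', 'jumps', 'on', 'quickly', 'sleeps', 'writer') = 6
TTR = 6/14
Simplify: divide both by 2 -> 3/7
TTR = 3/7

3/7


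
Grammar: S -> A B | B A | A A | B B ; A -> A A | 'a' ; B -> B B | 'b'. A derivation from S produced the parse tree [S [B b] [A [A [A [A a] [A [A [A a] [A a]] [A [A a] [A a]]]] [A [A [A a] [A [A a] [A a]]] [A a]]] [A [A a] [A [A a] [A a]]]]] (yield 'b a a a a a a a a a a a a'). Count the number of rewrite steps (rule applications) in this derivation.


Every bracketed nonterminal node [X ...] in the tree is produced by exactly one rule application.
Reading the tree off as a leftmost derivation:
  Step 1: S  =>  B A   (applied S -> B A)
  Step 2: B A  =>  b A   (applied B -> b)
  Step 3: b A  =>  b A A   (applied A -> A A)
  Step 4: b A A  =>  b A A A   (applied A -> A A)
  Step 5: b A A A  =>  b A A A A   (applied A -> A A)
  Step 6: b A A A A  =>  b a A A A   (applied A -> a)
  Step 7: b a A A A  =>  b a A A A A   (applied A -> A A)
  Step 8: b a A A A A  =>  b a A A A A A   (applied A -> A A)
  Step 9: b a A A A A A  =>  b a a A A A A   (applied A -> a)
  Step 10: b a a A A A A  =>  b a a a A A A   (applied A -> a)
  Step 11: b a a a A A A  =>  b a a a A A A A   (applied A -> A A)
  Step 12: b a a a A A A A  =>  b a a a a A A A   (applied A -> a)
  Step 13: b a a a a A A A  =>  b a a a a a A A   (applied A -> a)
  Step 14: b a a a a a A A  =>  b a a a a a A A A   (applied A -> A A)
  Step 15: b a a a a a A A A  =>  b a a a a a A A A A   (applied A -> A A)
  Step 16: b a a a a a A A A A  =>  b a a a a a a A A A   (applied A -> a)
  Step 17: b a a a a a a A A A  =>  b a a a a a a A A A A   (applied A -> A A)
  Step 18: b a a a a a a A A A A  =>  b a a a a a a a A A A   (applied A -> a)
  Step 19: b a a a a a a a A A A  =>  b a a a a a a a a A A   (applied A -> a)
  Step 20: b a a a a a a a a A A  =>  b a a a a a a a a a A   (applied A -> a)
  Step 21: b a a a a a a a a a A  =>  b a a a a a a a a a A A   (applied A -> A A)
  Step 22: b a a a a a a a a a A A  =>  b a a a a a a a a a a A   (applied A -> a)
  Step 23: b a a a a a a a a a a A  =>  b a a a a a a a a a a A A   (applied A -> A A)
  Step 24: b a a a a a a a a a a A A  =>  b a a a a a a a a a a a A   (applied A -> a)
  Step 25: b a a a a a a a a a a a A  =>  b a a a a a a a a a a a a   (applied A -> a)
Final yield: b a a a a a a a a a a a a
Total rewrite steps: 25

25


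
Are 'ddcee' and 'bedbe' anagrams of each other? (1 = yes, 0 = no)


Sort characters of 'ddcee': 'cddee'
Sort characters of 'bedbe': 'bbdee'
Sorted forms differ -> they are NOT anagrams
Result: 0

0


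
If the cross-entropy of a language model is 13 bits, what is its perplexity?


Perplexity formula: PP = 2^H
H = 13
PP = 2^13
PP = 2^13 = 8192

8192


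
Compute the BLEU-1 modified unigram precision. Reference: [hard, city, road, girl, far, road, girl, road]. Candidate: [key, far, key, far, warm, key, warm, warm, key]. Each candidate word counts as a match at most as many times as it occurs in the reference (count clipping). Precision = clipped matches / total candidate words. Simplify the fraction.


Reference word counts: {'city': 1, 'far': 1, 'girl': 2, 'hard': 1, 'road': 3}
Checking each candidate word (with clipping):
  'key' -> not in reference -> no match (matches: 0)
  'far' -> in reference (ref count 1, used 1/1) -> match (matches: 1)
  'key' -> not in reference -> no match (matches: 1)
  'far' -> ref count 1 already used up (1/1) -> clipped, no match (matches: 1)
  'warm' -> not in reference -> no match (matches: 1)
  'key' -> not in reference -> no match (matches: 1)
  'warm' -> not in reference -> no match (matches: 1)
  'warm' -> not in reference -> no match (matches: 1)
  'key' -> not in reference -> no match (matches: 1)
Clipped matches: 1, Candidate length: 9
Precision = 1/9

1/9


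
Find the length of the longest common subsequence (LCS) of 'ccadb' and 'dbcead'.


DP table for LCS of 'ccadb' and 'dbcead':
       d  b  c  e  a  d
    0  0  0  0  0  0  0
  c 0  0  0  1  1  1  1
  c 0  0  0  1  1  1  1
  a 0  0  0  1  1  2  2
  d 0  1  1  1  1  2  3
  b 0  1  2  2  2  2  3
LCS: 'cad'
LCS length = 3

3


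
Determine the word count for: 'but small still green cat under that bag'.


Counting words by splitting on spaces:
  Word 1: 'but'
  Word 2: 'small'
  Word 3: 'still'
  Word 4: 'green'
  Word 5: 'cat'
  Word 6: 'under'
  Word 7: 'that'
  Word 8: 'bag'
Total words: 8

8


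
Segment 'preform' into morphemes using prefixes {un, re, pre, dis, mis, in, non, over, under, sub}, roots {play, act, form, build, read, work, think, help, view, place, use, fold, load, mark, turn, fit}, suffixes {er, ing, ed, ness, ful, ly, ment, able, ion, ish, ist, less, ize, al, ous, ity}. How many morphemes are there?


Segmenting 'preform' against the inventory:
  'pre' -> prefix (morpheme 1)
  'form' -> root (morpheme 2)
Total morphemes: 2

2


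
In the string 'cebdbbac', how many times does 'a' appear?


Scanning 'cebdbbac' for 'a':
  Position 6: 'a' -> MATCH (count: 1)
Total occurrences of 'a': 1

1


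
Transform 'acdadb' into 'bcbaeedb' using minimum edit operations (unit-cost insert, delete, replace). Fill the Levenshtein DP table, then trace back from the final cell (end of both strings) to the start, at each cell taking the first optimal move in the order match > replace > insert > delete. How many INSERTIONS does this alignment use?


Edit distance = 4. Backtracking from cell (6, 8) with preference match > replace > insert > delete,
then listing the resulting alignment 'acdadb' -> 'bcbaeedb' left to right:
  Step 1: replace a->b
  Step 2: keep 'c'
  Step 3: replace d->b
  Step 4: keep 'a'
  Step 5: insert 'e' [insertion #1]
  Step 6: insert 'e' [insertion #2]
  Step 7: keep 'd'
  Step 8: keep 'b'
Total insertions: 2

2


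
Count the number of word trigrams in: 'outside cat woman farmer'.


Word trigrams from [4] words:
  Trigram 1: (outside cat woman)
  Trigram 2: (cat woman farmer)
Total word trigrams: 4 - 2 = 2

2


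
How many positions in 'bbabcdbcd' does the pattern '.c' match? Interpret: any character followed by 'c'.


Pattern: .c means any character followed by 'c'.
Scanning 'bbabcdbcd' position-by-position:
  Pos 0: window 'bb' -> no
  Pos 1: window 'ba' -> no
  Pos 2: window 'ab' -> no
  Pos 3: window 'bc' -> MATCH
  Pos 4: window 'cd' -> no
  Pos 5: window 'db' -> no
  Pos 6: window 'bc' -> MATCH
  Pos 7: window 'cd' -> no
  Pos 8: window 'd' -> no
Total matches: 2

2


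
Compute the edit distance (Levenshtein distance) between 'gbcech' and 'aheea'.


Building DP table for s1='gbcech' (len 6) and s2='aheea' (len 5):
       a  h  e  e  a
    0  1  2  3  4  5
  g 1  1  2  3  4  5
  b 2  2  2  3  4  5
  c 3  3  3  3  4  5
  e 4  4  4  3  3  4
  c 5  5  5  4  4  4
  h 6  6  5  5  5  5
Edit distance = dp[6][5] = 5

5


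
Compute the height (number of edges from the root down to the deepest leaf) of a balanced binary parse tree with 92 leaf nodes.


In a balanced binary tree with n leaves the deepest leaf is ceil(log2(n)) edges below the root.
log2(92) = 6.5236
ceil(6.5236) = 7
height (edges) = 7

7


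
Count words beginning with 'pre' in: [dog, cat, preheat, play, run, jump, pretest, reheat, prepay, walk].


Checking each word for prefix 'pre':
  'dog' -> no (count: 0)
  'cat' -> no (count: 0)
  'preheat' -> YES, starts with 'pre' (count: 1)
  'play' -> no (count: 1)
  'run' -> no (count: 1)
  'jump' -> no (count: 1)
  'pretest' -> YES, starts with 'pre' (count: 2)
  'reheat' -> no (count: 2)
  'prepay' -> YES, starts with 'pre' (count: 3)
  'walk' -> no (count: 3)
Total with prefix 'pre': 3

3


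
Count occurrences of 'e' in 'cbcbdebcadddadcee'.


Scanning 'cbcbdebcadddadcee' for 'e':
  Position 5: 'e' -> MATCH (count: 1)
  Position 15: 'e' -> MATCH (count: 2)
  Position 16: 'e' -> MATCH (count: 3)
Total occurrences of 'e': 3

3


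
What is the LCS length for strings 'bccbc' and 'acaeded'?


DP table for LCS of 'bccbc' and 'acaeded':
       a  c  a  e  d  e  d
    0  0  0  0  0  0  0  0
  b 0  0  0  0  0  0  0  0
  c 0  0  1  1  1  1  1  1
  c 0  0  1  1  1  1  1  1
  b 0  0  1  1  1  1  1  1
  c 0  0  1  1  1  1  1  1
LCS: 'c'
LCS length = 1

1


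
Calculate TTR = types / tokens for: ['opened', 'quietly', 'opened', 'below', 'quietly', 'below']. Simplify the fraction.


Tokens: 6
Unique types: ('below', 'opened', 'quietly') = 3
TTR = 3/6
Simplify: divide both by 3 -> 1/2
TTR = 1/2

1/2


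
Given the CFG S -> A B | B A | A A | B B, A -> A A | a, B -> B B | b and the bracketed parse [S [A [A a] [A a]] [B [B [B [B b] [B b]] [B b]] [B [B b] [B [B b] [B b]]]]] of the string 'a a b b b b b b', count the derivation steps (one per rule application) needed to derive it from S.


Every bracketed nonterminal node [X ...] in the tree is produced by exactly one rule application.
Reading the tree off as a leftmost derivation:
  Step 1: S  =>  A B   (applied S -> A B)
  Step 2: A B  =>  A A B   (applied A -> A A)
  Step 3: A A B  =>  a A B   (applied A -> a)
  Step 4: a A B  =>  a a B   (applied A -> a)
  Step 5: a a B  =>  a a B B   (applied B -> B B)
  Step 6: a a B B  =>  a a B B B   (applied B -> B B)
  Step 7: a a B B B  =>  a a B B B B   (applied B -> B B)
  Step 8: a a B B B B  =>  a a b B B B   (applied B -> b)
  Step 9: a a b B B B  =>  a a b b B B   (applied B -> b)
  Step 10: a a b b B B  =>  a a b b b B   (applied B -> b)
  Step 11: a a b b b B  =>  a a b b b B B   (applied B -> B B)
  Step 12: a a b b b B B  =>  a a b b b b B   (applied B -> b)
  Step 13: a a b b b b B  =>  a a b b b b B B   (applied B -> B B)
  Step 14: a a b b b b B B  =>  a a b b b b b B   (applied B -> b)
  Step 15: a a b b b b b B  =>  a a b b b b b b   (applied B -> b)
Final yield: a a b b b b b b
Total rewrite steps: 15

15


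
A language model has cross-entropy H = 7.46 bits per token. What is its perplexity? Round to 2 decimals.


Perplexity formula: PP = 2^H
H = 7.46
PP = 2^7.46
Decompose: 2^7.46 = 2^7 * 2^0.46
2^7 = 128, 2^0.46 ~ 1.3755418
PP ~ 128 * 1.3755418 = 176.0693504
Rounded to 2 decimals: 176.07

176.07


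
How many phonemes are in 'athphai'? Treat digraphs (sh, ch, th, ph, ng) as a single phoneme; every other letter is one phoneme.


Parsing 'athphai' greedily, digraphs first:
  'a' -> vowel phoneme (phonemes so far: 1)
  'th' -> digraph (1 consonant phoneme) (phonemes so far: 2)
  'ph' -> digraph (1 consonant phoneme) (phonemes so far: 3)
  'a' -> vowel phoneme (phonemes so far: 4)
  'i' -> vowel phoneme (phonemes so far: 5)
Total phonemes: 5

5


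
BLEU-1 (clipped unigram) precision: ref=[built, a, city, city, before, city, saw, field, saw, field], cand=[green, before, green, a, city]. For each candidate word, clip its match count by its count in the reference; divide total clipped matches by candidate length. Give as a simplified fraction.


Reference word counts: {'a': 1, 'before': 1, 'built': 1, 'city': 3, 'field': 2, 'saw': 2}
Checking each candidate word (with clipping):
  'green' -> not in reference -> no match (matches: 0)
  'before' -> in reference (ref count 1, used 1/1) -> match (matches: 1)
  'green' -> not in reference -> no match (matches: 1)
  'a' -> in reference (ref count 1, used 1/1) -> match (matches: 2)
  'city' -> in reference (ref count 3, used 1/3) -> match (matches: 3)
Clipped matches: 3, Candidate length: 5
Precision = 3/5

3/5


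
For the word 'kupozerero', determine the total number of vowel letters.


Scanning each character of 'kupozerero':
  Position 1: 'k' -> consonant (running count: 0)
  Position 2: 'u' -> vowel (running count: 1)
  Position 3: 'p' -> consonant (running count: 1)
  Position 4: 'o' -> vowel (running count: 2)
  Position 5: 'z' -> consonant (running count: 2)
  Position 6: 'e' -> vowel (running count: 3)
  Position 7: 'r' -> consonant (running count: 3)
  Position 8: 'e' -> vowel (running count: 4)
  Position 9: 'r' -> consonant (running count: 4)
  Position 10: 'o' -> vowel (running count: 5)
Total vowels: 5

5
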